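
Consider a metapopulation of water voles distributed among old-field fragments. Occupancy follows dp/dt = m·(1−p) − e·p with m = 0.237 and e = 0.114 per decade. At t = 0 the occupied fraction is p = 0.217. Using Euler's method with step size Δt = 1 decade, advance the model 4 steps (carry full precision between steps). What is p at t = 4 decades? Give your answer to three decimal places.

0.594

Update rule: p ← p + [m·(1−p) − e·p]·Δt with Δt = 1.
step 1: Δp = +0.16083, p = 0.37783
step 2: Δp = +0.10438, p = 0.48221
step 3: Δp = +0.06774, p = 0.54996
step 4: Δp = +0.04397, p = 0.59392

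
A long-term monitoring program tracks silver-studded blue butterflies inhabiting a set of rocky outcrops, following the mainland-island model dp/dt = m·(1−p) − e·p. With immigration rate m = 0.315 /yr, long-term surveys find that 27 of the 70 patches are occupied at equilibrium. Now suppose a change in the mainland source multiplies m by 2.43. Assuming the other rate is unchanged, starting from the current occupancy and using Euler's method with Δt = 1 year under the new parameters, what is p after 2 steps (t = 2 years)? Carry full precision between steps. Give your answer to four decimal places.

Observed p* = 27/70 = 0.38571.
Balance m(1−p*) = e·p* gives e = m(1−p*)/p* = 0.315×0.61429/0.38571 = 0.50167.
Starting from p₀ = 0.38571; update p ← p + (dp/dt)·Δt with the new parameters.
p: 0.38571 → 0.66242  (Δp = +0.27671)
p: 0.66242 → 0.58851  (Δp = -0.07391)

0.5885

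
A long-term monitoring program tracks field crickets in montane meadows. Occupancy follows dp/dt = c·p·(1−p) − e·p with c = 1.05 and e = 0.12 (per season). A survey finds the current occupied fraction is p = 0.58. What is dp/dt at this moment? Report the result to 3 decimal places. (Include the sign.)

Colonization term: c·p·(1−p) = 1.05×0.58×0.4200 = 0.25578.
Extinction term: e·p = 0.06960.
dp/dt = 0.25578 − 0.06960 = 0.18618.

0.186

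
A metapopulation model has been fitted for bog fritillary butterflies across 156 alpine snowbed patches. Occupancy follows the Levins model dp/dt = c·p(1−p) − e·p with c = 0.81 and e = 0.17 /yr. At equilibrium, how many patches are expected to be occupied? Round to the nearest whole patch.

123

p* = 1 − e/c = 1 − 0.17/0.81 = 0.7901.
Expected occupied patches = N × p* = 156 × 0.7901 = 123.26 ≈ 123.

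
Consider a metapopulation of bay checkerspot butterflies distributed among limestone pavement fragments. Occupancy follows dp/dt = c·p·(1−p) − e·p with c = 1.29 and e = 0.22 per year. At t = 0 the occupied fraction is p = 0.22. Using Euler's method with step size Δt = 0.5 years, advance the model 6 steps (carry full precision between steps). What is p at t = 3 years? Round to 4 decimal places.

Update rule: p ← p + [c·p·(1−p) − e·p]·Δt with Δt = 0.5.
step 1: Δp = +0.08648, p = 0.30648
step 2: Δp = +0.10338, p = 0.40986
step 3: Δp = +0.11092, p = 0.52079
step 4: Δp = +0.10368, p = 0.62447
step 5: Δp = +0.08256, p = 0.70704
step 6: Δp = +0.05583, p = 0.76287

0.7629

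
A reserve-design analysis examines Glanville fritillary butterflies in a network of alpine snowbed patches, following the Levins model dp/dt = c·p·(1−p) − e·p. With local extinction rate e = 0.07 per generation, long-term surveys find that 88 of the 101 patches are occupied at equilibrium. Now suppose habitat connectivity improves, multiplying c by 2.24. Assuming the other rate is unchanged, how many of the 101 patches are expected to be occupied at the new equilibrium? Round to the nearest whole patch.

95

Observed p* = 88/101 = 0.87129.
Balance c(1−p*) = e gives c = e/(1 − 0.87129) = 0.07/0.12871 = 0.54386.
New p* = 1 − e/c = 1 − 0.07000/1.21825 = 0.94254.
Expected occupied = 101 × 0.94254 = 95.20 ≈ 95.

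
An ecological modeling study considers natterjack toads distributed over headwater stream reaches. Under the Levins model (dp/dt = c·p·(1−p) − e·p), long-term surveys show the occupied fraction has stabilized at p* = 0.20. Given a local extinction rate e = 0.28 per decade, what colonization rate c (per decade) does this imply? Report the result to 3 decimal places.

0.350

At equilibrium c(1−p*) = e, so c = e/(1−p*).
c = 0.28/(1 − 0.20) = 0.28/0.8000 = 0.3500.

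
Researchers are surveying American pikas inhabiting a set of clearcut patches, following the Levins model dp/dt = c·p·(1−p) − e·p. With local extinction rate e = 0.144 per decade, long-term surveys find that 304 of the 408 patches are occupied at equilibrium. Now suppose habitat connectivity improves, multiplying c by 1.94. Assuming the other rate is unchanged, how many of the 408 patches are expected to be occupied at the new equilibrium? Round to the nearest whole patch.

354

Observed p* = 304/408 = 0.74510.
Balance c(1−p*) = e gives c = e/(1 − 0.74510) = 0.144/0.25490 = 0.56493.
New p* = 1 − e/c = 1 − 0.14400/1.09596 = 0.86861.
Expected occupied = 408 × 0.86861 = 354.39 ≈ 354.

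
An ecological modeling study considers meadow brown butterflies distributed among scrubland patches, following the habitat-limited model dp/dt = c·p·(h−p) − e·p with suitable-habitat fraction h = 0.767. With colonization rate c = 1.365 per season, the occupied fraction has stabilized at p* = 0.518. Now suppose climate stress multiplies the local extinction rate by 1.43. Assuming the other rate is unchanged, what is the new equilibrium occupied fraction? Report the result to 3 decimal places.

Balance c(h−p*) = e gives e = 1.365×(0.767 − 0.51800) = 0.33988.
New p* = 0.767 − e/c = 0.767 − 0.48603/1.36500 = 0.41093.

0.411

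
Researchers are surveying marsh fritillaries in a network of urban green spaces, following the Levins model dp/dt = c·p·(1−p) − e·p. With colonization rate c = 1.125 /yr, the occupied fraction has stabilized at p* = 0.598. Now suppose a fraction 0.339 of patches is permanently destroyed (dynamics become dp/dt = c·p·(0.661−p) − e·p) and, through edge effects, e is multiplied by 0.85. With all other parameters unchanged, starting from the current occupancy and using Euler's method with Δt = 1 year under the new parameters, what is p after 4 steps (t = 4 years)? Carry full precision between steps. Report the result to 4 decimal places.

0.3368

Balance c(1−p*) = e gives e = 1.125×(1 − 0.59800) = 0.45225.
Starting from p₀ = 0.59800; update p ← p + (dp/dt)·Δt with the new parameters.
  1  |  dp/dt·Δt = -0.187495  |  p_1 = 0.410505
  2  |  dp/dt·Δt = -0.042120  |  p_2 = 0.368385
  3  |  dp/dt·Δt = -0.020342  |  p_3 = 0.348042
  4  |  dp/dt·Δt = -0.011254  |  p_4 = 0.336788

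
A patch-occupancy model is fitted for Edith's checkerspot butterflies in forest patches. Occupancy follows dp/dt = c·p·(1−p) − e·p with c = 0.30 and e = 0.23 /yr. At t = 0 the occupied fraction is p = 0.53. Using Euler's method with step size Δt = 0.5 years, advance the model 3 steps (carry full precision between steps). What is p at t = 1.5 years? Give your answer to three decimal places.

Update rule: p ← p + [c·p·(1−p) − e·p]·Δt with Δt = 0.5.
step 1: Δp = -0.02359, p = 0.50642
step 2: Δp = -0.02074, p = 0.48567
step 3: Δp = -0.01838, p = 0.46729

0.467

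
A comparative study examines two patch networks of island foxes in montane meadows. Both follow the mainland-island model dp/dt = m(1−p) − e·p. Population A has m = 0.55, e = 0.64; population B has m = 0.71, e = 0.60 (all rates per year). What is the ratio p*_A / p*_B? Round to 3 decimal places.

0.853

A: p*_A = m/(m+e) = 0.55/1.1900 = 0.4622.
B: p*_B = 0.71/1.3100 = 0.5420.
p*_A / p*_B = 0.4622/0.5420 = 0.8528.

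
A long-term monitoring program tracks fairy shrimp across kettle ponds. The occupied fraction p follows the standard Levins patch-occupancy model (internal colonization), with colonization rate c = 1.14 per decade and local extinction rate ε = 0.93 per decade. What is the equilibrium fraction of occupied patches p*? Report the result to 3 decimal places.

0.184

At equilibrium, colonization balances extinction: c·p*·(1−p*) = ε·p*.
So p* = 1 − ε/c = 1 − 0.93/1.14 = 1 − 0.8158 = 0.1842.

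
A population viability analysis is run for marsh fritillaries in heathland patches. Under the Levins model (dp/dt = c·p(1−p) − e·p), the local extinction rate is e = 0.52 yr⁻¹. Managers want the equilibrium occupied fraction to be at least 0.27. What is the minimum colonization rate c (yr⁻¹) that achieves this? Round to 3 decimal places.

p* = 1 − e/c ≥ 0.27 requires e/c ≤ 0.7300, i.e. c ≥ e/0.7300.
c_min = 0.52/0.7300 = 0.7123.

0.712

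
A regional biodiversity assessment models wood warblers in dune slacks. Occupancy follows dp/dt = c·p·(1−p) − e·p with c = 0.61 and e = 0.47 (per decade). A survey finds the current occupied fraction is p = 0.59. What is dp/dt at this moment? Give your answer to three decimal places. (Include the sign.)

-0.130

Colonization term: c·p·(1−p) = 0.61×0.59×0.4100 = 0.14756.
Extinction term: e·p = 0.27730.
dp/dt = 0.14756 − 0.27730 = -0.12974.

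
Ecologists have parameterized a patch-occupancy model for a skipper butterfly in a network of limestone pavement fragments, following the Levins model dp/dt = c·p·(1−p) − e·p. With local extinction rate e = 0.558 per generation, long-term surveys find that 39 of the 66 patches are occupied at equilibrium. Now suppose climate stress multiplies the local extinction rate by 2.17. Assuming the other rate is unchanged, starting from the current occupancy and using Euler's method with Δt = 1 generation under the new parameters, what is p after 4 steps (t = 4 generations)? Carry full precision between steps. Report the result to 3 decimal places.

Observed p* = 39/66 = 0.59091.
Balance c(1−p*) = e gives c = e/(1 − 0.59091) = 0.558/0.40909 = 1.36400.
Starting from p₀ = 0.59091; update p ← p + (dp/dt)·Δt with the new parameters.
step 1: Δp = -0.38578, p = 0.20513
step 2: Δp = -0.02598, p = 0.17915
step 3: Δp = -0.01634, p = 0.16281
step 4: Δp = -0.01122, p = 0.15158

0.152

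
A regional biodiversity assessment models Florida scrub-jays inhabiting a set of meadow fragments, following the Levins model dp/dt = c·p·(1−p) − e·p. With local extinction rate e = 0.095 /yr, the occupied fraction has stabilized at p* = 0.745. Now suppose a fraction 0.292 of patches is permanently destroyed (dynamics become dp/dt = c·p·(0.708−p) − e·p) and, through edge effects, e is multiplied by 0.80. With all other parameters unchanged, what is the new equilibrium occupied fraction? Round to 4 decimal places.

0.5040

Balance c(1−p*) = e gives c = e/(1 − 0.74500) = 0.095/0.25500 = 0.37255.
New p* = 0.708 − e/c = 0.708 − 0.07600/0.37255 = 0.50400.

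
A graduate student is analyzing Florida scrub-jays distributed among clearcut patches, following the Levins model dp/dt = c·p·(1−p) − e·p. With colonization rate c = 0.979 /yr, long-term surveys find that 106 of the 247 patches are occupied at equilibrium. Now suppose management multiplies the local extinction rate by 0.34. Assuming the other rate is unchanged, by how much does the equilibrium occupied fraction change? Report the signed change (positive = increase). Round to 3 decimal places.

0.377

Observed p* = 106/247 = 0.42915.
Balance c(1−p*) = e gives e = 0.979×(1 − 0.42915) = 0.55886.
New p* = 1 − e/c = 1 − 0.19001/0.97900 = 0.80591.
Δp* = 0.80591 − 0.42915 = +0.37676.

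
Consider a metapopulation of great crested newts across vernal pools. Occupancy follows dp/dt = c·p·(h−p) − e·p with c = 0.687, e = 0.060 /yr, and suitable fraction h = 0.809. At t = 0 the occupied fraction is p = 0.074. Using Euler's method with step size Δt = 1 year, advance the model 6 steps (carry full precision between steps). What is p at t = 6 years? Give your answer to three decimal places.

Update rule: p ← p + [c·p·(h−p) − e·p]·Δt with Δt = 1.
p: 0.07400 → 0.10693  (Δp = +0.03293)
p: 0.10693 → 0.15208  (Δp = +0.04516)
p: 0.15208 → 0.21159  (Δp = +0.05951)
p: 0.21159 → 0.28574  (Δp = +0.07415)
p: 0.28574 → 0.37131  (Δp = +0.08557)
p: 0.37131 → 0.46069  (Δp = +0.08937)

0.461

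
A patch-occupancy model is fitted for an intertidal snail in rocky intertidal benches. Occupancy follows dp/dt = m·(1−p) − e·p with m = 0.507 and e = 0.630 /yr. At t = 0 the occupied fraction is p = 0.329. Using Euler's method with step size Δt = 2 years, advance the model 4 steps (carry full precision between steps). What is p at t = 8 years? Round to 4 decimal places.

Update rule: p ← p + [m·(1−p) − e·p]·Δt with Δt = 2.
  1  |  dp/dt·Δt = +0.265854  |  p_1 = 0.594854
  2  |  dp/dt·Δt = -0.338698  |  p_2 = 0.256156
  3  |  dp/dt·Δt = +0.431501  |  p_3 = 0.687657
  4  |  dp/dt·Δt = -0.549733  |  p_4 = 0.137925

0.1379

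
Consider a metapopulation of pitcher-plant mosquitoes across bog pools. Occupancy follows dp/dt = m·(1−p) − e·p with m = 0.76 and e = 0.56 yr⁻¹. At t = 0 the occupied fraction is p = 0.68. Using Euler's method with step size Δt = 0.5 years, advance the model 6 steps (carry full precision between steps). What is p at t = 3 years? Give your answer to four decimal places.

Update rule: p ← p + [m·(1−p) − e·p]·Δt with Δt = 0.5.
p: 0.68000 → 0.61120  (Δp = -0.06880)
p: 0.61120 → 0.58781  (Δp = -0.02339)
p: 0.58781 → 0.57985  (Δp = -0.00795)
p: 0.57985 → 0.57715  (Δp = -0.00270)
p: 0.57715 → 0.57623  (Δp = -0.00092)
p: 0.57623 → 0.57592  (Δp = -0.00031)

0.5759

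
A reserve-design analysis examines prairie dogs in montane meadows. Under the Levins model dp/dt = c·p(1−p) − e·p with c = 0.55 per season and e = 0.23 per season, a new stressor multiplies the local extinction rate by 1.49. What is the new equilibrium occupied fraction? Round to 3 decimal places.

0.377

Before: p* = 1 − 0.23/0.55 = 0.5818.
After the change, c = 0.55, e = 0.3427, so p* = 1 − 0.3427/0.55 = 0.3769.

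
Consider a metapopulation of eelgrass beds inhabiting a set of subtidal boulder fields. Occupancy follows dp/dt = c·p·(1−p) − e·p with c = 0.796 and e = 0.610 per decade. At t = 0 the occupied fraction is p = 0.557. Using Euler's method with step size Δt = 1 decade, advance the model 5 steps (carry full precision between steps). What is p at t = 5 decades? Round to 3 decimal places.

Update rule: p ← p + [c·p·(1−p) − e·p]·Δt with Δt = 1.
t = 1: p = 0.55700 + (-0.14336) = 0.41364
t = 2: p = 0.41364 + (-0.05926) = 0.35438
t = 3: p = 0.35438 + (-0.03405) = 0.32033
t = 4: p = 0.32033 + (-0.02210) = 0.29823
t = 5: p = 0.29823 + (-0.01533) = 0.28291

0.283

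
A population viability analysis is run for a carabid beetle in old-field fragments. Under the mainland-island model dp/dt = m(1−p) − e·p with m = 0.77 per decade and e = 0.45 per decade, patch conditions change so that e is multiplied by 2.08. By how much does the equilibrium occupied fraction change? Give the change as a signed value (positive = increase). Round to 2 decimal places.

Before: p* = 0.77/(0.77+0.45) = 0.6311.
After: m = 0.77, e = 0.936; p* = 0.77/1.7060 = 0.4513.
Δp* = 0.4513 − 0.6311 = -0.1798.

-0.18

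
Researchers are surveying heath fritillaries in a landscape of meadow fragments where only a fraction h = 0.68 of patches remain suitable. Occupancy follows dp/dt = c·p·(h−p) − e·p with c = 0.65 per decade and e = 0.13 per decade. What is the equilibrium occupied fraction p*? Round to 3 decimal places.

0.480

Setting dp/dt = 0 and dividing by p* gives c·(h−p*) = e.
So p* = h − e/c = 0.68 − 0.13/0.65 = 0.68 − 0.2000 = 0.4800.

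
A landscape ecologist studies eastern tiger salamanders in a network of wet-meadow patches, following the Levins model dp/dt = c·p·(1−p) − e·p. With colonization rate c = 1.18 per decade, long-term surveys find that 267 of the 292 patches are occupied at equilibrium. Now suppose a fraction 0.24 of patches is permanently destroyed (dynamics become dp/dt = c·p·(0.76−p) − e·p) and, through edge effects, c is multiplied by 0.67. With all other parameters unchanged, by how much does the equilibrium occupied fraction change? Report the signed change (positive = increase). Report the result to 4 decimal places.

-0.2822

Observed p* = 267/292 = 0.91438.
Balance c(1−p*) = e gives e = 1.18×(1 − 0.91438) = 0.10103.
New p* = 0.76 − e/c = 0.76 − 0.10103/0.79060 = 0.63221.
Δp* = 0.63221 − 0.91438 = -0.28217.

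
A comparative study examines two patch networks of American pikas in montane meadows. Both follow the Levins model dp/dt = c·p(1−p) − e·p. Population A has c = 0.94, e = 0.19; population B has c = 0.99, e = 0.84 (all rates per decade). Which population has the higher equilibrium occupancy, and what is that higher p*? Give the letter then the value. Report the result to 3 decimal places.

A: p*_A = 1 − 0.19/0.94 = 0.7979.
B: p*_B = 1 − 0.84/0.99 = 0.1515.
A is higher at 0.7979.

A, 0.798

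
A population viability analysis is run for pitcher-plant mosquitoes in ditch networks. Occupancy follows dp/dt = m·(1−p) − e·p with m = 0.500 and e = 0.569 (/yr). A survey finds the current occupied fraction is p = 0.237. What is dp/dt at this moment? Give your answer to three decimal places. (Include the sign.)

Colonization term: m·(1−p) = 0.500×0.7630 = 0.38150.
Extinction term: e·p = 0.13485.
dp/dt = 0.38150 − 0.13485 = 0.24665.

0.247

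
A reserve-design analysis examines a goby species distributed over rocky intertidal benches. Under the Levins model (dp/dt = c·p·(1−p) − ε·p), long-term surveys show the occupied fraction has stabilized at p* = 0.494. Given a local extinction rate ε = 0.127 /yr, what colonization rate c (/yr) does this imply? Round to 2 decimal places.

At equilibrium c(1−p*) = ε, so c = ε/(1−p*).
c = 0.127/(1 − 0.494) = 0.127/0.5060 = 0.2510.

0.25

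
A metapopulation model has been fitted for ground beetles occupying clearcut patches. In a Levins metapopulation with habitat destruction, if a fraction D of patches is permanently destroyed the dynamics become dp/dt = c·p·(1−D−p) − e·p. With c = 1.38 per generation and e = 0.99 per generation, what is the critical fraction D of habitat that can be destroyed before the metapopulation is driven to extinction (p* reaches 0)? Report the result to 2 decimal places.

0.28

The nontrivial equilibrium is p* = (1−D) − e/c; extinction occurs when this hits zero.
So D_crit = 1 − e/c = 1 − 0.99/1.38 = 1 − 0.7174 = 0.2826.
This equals the undisturbed p*, a classic result of Lande's extension.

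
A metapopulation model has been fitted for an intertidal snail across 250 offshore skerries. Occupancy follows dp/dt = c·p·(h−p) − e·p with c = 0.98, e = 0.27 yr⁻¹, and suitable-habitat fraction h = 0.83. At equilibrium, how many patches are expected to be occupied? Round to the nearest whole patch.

p* = h − e/c = 0.83 − 0.2755 = 0.5545.
Expected occupied patches = N × p* = 250 × 0.5545 = 138.62 ≈ 139.

139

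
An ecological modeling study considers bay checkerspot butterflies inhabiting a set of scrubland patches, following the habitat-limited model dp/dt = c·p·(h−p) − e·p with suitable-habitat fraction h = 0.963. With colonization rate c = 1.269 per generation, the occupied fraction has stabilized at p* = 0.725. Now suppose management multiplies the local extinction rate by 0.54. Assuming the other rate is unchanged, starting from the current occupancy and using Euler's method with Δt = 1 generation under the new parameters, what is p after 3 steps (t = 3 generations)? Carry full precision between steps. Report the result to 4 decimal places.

Balance c(h−p*) = e gives e = 1.269×(0.963 − 0.72500) = 0.30202.
Starting from p₀ = 0.72500; update p ← p + (dp/dt)·Δt with the new parameters.
step 1: Δp = +0.10072, p = 0.82572
step 2: Δp = +0.00917, p = 0.83490
step 3: Δp = -0.00044, p = 0.83446

0.8345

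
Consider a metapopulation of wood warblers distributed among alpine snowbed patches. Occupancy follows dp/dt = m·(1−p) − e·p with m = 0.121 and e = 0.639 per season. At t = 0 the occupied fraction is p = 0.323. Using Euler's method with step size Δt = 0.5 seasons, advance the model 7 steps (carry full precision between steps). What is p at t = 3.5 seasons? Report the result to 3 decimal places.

0.165

Update rule: p ← p + [m·(1−p) − e·p]·Δt with Δt = 0.5.
  1  |  dp/dt·Δt = -0.062240  |  p_1 = 0.260760
  2  |  dp/dt·Δt = -0.038589  |  p_2 = 0.222171
  3  |  dp/dt·Δt = -0.023925  |  p_3 = 0.198246
  4  |  dp/dt·Δt = -0.014834  |  p_4 = 0.183413
  5  |  dp/dt·Δt = -0.009197  |  p_5 = 0.174216
  6  |  dp/dt·Δt = -0.005702  |  p_6 = 0.168514
  7  |  dp/dt·Δt = -0.003535  |  p_7 = 0.164979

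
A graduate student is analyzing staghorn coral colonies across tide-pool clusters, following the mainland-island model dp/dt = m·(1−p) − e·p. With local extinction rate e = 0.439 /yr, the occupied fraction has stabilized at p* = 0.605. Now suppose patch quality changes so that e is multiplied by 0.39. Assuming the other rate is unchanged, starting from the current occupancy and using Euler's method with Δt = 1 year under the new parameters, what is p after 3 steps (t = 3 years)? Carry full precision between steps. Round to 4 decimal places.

Balance m(1−p*) = e·p* gives m = e·p*/(1−p*) = 0.439×0.60500/0.39500 = 0.67239.
Starting from p₀ = 0.60500; update p ← p + (dp/dt)·Δt with the new parameters.
t = 1: p = 0.60500 + (+0.16201) = 0.76701
t = 2: p = 0.76701 + (+0.02534) = 0.79235
t = 3: p = 0.79235 + (+0.00396) = 0.79631

0.7963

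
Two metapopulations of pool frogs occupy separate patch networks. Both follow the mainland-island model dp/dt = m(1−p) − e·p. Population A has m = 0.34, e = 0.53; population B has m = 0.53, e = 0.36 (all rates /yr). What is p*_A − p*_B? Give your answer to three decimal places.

-0.205

A: p*_A = m/(m+e) = 0.34/0.8700 = 0.3908.
B: p*_B = 0.53/0.8900 = 0.5955.
p*_A − p*_B = 0.3908 − 0.5955 = -0.2047.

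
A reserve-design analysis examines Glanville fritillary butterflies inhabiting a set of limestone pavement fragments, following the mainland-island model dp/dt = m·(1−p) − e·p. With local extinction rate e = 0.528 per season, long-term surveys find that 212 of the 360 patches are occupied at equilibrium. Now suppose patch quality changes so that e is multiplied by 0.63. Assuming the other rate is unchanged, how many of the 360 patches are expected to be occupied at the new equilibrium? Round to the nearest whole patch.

250

Observed p* = 212/360 = 0.58889.
Balance m(1−p*) = e·p* gives m = e·p*/(1−p*) = 0.528×0.58889/0.41111 = 0.75633.
New p* = m/(m+e) = 0.75633/(0.75633+0.33264) = 0.69454.
Expected occupied = 360 × 0.69454 = 250.03 ≈ 250.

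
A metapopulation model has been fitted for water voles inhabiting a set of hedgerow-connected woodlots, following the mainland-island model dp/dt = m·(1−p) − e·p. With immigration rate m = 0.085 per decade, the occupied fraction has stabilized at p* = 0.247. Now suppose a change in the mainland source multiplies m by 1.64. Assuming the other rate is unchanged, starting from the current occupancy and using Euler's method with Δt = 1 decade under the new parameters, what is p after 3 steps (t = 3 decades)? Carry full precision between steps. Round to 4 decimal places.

0.3274

Balance m(1−p*) = e·p* gives e = m(1−p*)/p* = 0.085×0.75300/0.24700 = 0.25913.
Starting from p₀ = 0.24700; update p ← p + (dp/dt)·Δt with the new parameters.
  1  |  dp/dt·Δt = +0.040963  |  p_1 = 0.287963
  2  |  dp/dt·Δt = +0.024638  |  p_2 = 0.312601
  3  |  dp/dt·Δt = +0.014819  |  p_3 = 0.327420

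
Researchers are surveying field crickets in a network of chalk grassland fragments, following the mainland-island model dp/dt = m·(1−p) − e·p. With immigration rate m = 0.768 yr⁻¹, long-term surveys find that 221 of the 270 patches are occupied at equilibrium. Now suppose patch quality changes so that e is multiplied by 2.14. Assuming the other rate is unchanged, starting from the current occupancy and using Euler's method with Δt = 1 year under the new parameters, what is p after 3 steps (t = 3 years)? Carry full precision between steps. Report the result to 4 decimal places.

Observed p* = 221/270 = 0.81852.
Balance m(1−p*) = e·p* gives e = m(1−p*)/p* = 0.768×0.18148/0.81852 = 0.17028.
Starting from p₀ = 0.81852; update p ← p + (dp/dt)·Δt with the new parameters.
  1  |  dp/dt·Δt = -0.158891  |  p_1 = 0.659628
  2  |  dp/dt·Δt = +0.021037  |  p_2 = 0.680665
  3  |  dp/dt·Δt = -0.002785  |  p_3 = 0.677880

0.6779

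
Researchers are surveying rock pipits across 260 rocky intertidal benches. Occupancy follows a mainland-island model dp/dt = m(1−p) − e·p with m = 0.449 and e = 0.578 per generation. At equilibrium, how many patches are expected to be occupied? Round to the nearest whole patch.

114

p* = m/(m+e) = 0.449/1.0270 = 0.4372.
Expected occupied patches = N × p* = 260 × 0.4372 = 113.67 ≈ 114.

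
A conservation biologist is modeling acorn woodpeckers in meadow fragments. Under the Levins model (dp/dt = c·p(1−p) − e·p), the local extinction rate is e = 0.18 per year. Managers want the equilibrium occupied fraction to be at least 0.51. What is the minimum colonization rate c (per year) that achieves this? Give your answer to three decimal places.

0.367

p* = 1 − e/c ≥ 0.51 requires e/c ≤ 0.4900, i.e. c ≥ e/0.4900.
c_min = 0.18/0.4900 = 0.3673.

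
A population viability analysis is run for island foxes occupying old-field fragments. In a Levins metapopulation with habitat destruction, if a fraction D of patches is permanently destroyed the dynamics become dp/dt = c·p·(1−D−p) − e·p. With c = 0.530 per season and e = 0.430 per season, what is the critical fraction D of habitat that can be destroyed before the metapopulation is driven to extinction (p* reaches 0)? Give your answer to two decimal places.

0.19

The nontrivial equilibrium is p* = (1−D) − e/c; extinction occurs when this hits zero.
So D_crit = 1 − e/c = 1 − 0.430/0.530 = 1 − 0.8113 = 0.1887.
Note this equals the original equilibrium occupancy — the Levins extinction-debt result.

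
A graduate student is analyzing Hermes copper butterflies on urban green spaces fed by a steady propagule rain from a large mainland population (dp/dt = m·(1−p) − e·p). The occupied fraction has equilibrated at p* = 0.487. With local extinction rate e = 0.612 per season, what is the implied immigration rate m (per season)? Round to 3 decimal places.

At equilibrium m(1−p*) = e·p*, so m = e·p*/(1−p*).
m = 0.612 × 0.487 / 0.5130 = 0.2980/0.5130 = 0.5810.

0.581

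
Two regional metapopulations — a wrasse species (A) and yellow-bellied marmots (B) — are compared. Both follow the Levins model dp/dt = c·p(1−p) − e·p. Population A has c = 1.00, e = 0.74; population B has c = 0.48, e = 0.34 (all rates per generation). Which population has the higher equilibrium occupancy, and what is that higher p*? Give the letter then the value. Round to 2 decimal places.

B, 0.29

A: p*_A = 1 − 0.74/1.00 = 0.2600.
B: p*_B = 1 − 0.34/0.48 = 0.2917.
B is higher at 0.2917.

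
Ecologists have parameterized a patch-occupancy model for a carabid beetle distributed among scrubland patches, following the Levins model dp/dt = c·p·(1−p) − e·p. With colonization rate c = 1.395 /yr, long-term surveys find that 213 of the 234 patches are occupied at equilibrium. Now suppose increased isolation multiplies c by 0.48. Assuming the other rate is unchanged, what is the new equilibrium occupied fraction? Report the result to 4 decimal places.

0.8130

Observed p* = 213/234 = 0.91026.
Balance c(1−p*) = e gives e = 1.395×(1 − 0.91026) = 0.12519.
New p* = 1 − e/c = 1 − 0.12519/0.66960 = 0.81304.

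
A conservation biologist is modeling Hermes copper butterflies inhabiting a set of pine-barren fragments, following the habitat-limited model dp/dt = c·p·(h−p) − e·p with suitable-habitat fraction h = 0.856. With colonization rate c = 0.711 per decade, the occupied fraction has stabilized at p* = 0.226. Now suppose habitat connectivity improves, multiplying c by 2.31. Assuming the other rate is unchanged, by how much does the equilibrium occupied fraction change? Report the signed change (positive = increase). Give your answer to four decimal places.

0.3573

Balance c(h−p*) = e gives e = 0.711×(0.856 − 0.22600) = 0.44793.
New p* = 0.856 − e/c = 0.856 − 0.44793/1.64241 = 0.58327.
Δp* = 0.58327 − 0.22600 = +0.35727.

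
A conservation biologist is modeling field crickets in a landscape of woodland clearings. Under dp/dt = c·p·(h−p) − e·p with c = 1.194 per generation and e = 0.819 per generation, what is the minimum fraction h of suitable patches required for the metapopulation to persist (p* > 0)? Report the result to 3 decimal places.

0.686

p* = h − e/c is positive only when h > e/c.
h_min = e/c = 0.819/1.194 = 0.6859.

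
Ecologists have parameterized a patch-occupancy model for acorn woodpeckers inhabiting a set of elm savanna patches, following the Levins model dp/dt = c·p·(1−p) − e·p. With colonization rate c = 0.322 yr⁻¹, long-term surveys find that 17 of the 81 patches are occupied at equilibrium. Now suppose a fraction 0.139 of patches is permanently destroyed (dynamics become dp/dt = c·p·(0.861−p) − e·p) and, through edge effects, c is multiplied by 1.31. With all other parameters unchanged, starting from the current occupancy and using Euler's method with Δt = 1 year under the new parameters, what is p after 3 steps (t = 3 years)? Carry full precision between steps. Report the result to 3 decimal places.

0.222

Observed p* = 17/81 = 0.20988.
Balance c(1−p*) = e gives e = 0.322×(1 − 0.20988) = 0.25442.
Starting from p₀ = 0.20988; update p ← p + (dp/dt)·Δt with the new parameters.
p: 0.20988 → 0.21412  (Δp = +0.00425)
p: 0.21412 → 0.21807  (Δp = +0.00395)
p: 0.21807 → 0.22173  (Δp = +0.00366)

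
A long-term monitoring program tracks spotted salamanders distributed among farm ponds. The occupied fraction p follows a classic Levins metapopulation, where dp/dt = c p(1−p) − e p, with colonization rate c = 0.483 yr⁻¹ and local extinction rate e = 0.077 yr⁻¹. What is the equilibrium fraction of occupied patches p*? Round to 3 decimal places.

Setting dp/dt = 0 and dividing through by p* gives c·(1−p*) = e.
So p* = 1 − e/c = 1 − 0.077/0.483 = 1 − 0.1594 = 0.8406.

0.841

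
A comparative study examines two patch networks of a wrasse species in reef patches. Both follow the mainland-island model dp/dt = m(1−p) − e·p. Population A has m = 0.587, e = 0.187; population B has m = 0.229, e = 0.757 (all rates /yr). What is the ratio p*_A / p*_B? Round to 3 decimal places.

3.265

A: p*_A = m/(m+e) = 0.587/0.7740 = 0.7584.
B: p*_B = 0.229/0.9860 = 0.2323.
p*_A / p*_B = 0.7584/0.2323 = 3.2654.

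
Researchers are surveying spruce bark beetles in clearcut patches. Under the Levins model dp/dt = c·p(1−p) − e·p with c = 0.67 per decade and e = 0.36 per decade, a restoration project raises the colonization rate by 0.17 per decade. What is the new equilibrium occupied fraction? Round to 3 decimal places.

0.571

Before: p* = 1 − 0.36/0.67 = 0.4627.
After the change, c = 0.84, e = 0.36, so p* = 1 − 0.36/0.84 = 0.5714.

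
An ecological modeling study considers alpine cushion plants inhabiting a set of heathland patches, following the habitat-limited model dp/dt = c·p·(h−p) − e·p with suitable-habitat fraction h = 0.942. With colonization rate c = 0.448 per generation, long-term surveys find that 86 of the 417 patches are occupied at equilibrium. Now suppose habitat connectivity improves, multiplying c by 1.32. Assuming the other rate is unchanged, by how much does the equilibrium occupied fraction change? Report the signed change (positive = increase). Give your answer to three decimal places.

0.178

Observed p* = 86/417 = 0.20624.
Balance c(h−p*) = e gives e = 0.448×(0.942 − 0.20624) = 0.32962.
New p* = 0.942 − e/c = 0.942 − 0.32962/0.59136 = 0.38461.
Δp* = 0.38461 − 0.20624 = +0.17837.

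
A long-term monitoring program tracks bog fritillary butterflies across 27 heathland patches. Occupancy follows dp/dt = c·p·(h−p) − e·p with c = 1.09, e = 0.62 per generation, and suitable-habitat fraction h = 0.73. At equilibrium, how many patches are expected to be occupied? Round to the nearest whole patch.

4

p* = h − e/c = 0.73 − 0.5688 = 0.1612.
Expected occupied patches = N × p* = 27 × 0.1612 = 4.35 ≈ 4.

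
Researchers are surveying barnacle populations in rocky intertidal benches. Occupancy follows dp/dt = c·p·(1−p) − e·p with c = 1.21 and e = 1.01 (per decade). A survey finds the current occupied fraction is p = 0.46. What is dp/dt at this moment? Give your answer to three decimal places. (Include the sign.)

-0.164

Colonization term: c·p·(1−p) = 1.21×0.46×0.5400 = 0.30056.
Extinction term: e·p = 0.46460.
dp/dt = 0.30056 − 0.46460 = -0.16404.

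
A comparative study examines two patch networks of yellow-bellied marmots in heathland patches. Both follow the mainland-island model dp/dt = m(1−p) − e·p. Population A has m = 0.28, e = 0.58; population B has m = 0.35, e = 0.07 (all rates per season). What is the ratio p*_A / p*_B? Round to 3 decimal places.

A: p*_A = m/(m+e) = 0.28/0.8600 = 0.3256.
B: p*_B = 0.35/0.4200 = 0.8333.
p*_A / p*_B = 0.3256/0.8333 = 0.3907.

0.391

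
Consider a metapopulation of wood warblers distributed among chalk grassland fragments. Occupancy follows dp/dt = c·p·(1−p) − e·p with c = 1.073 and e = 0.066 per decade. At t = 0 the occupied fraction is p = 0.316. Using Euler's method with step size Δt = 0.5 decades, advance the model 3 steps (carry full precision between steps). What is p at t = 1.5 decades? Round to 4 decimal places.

Update rule: p ← p + [c·p·(1−p) − e·p]·Δt with Δt = 0.5.
  1  |  dp/dt·Δt = +0.105533  |  p_1 = 0.421533
  2  |  dp/dt·Δt = +0.116911  |  p_2 = 0.538444
  3  |  dp/dt·Δt = +0.115563  |  p_3 = 0.654008

0.6540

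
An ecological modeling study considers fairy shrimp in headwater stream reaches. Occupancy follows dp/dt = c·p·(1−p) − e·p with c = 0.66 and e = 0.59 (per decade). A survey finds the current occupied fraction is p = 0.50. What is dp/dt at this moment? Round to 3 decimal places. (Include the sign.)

Colonization term: c·p·(1−p) = 0.66×0.50×0.5000 = 0.16500.
Extinction term: e·p = 0.29500.
dp/dt = 0.16500 − 0.29500 = -0.13000.

-0.130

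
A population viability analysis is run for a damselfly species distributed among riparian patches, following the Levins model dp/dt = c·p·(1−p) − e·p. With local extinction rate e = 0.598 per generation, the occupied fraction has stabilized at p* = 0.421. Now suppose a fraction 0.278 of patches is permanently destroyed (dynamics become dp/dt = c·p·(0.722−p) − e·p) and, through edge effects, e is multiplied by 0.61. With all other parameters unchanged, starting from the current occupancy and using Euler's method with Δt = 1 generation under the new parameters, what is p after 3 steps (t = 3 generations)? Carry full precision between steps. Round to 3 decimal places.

0.379

Balance c(1−p*) = e gives c = e/(1 − 0.42100) = 0.598/0.57900 = 1.03282.
Starting from p₀ = 0.42100; update p ← p + (dp/dt)·Δt with the new parameters.
step 1: Δp = -0.02269, p = 0.39831
step 2: Δp = -0.01213, p = 0.38617
step 3: Δp = -0.00692, p = 0.37925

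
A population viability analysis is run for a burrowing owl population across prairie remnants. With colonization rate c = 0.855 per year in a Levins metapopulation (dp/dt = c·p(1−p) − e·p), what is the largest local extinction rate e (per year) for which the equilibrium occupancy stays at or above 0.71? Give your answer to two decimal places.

1 − e/c ≥ 0.71 ⇒ e ≤ c(1 − 0.71) = 0.855 × 0.2900.
e_max = 0.2480.

0.25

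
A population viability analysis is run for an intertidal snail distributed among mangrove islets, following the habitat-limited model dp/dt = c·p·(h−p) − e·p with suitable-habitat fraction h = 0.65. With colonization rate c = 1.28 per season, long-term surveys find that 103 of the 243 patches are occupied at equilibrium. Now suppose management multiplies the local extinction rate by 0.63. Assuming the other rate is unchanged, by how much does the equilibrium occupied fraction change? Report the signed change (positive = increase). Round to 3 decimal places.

0.084

Observed p* = 103/243 = 0.42387.
Balance c(h−p*) = e gives e = 1.28×(0.65 − 0.42387) = 0.28945.
New p* = 0.65 − e/c = 0.65 − 0.18235/1.28000 = 0.50754.
Δp* = 0.50754 − 0.42387 = +0.08367.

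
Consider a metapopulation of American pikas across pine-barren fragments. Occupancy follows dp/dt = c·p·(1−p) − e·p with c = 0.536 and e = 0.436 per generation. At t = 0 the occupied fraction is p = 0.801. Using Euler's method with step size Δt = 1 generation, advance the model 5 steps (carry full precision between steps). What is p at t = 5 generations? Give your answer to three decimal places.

0.311

Update rule: p ← p + [c·p·(1−p) − e·p]·Δt with Δt = 1.
p: 0.80100 → 0.53720  (Δp = -0.26380)
p: 0.53720 → 0.43624  (Δp = -0.10096)
p: 0.43624 → 0.37786  (Δp = -0.05838)
p: 0.37786 → 0.33912  (Δp = -0.03874)
p: 0.33912 → 0.31139  (Δp = -0.02773)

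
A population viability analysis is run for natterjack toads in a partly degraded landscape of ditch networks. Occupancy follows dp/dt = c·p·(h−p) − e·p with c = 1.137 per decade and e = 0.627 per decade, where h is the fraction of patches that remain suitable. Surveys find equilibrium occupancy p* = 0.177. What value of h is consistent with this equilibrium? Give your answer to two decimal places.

At equilibrium c(h−p*) = e, so h = p* + e/c.
h = 0.177 + 0.627/1.137 = 0.177 + 0.5515 = 0.7285.

0.73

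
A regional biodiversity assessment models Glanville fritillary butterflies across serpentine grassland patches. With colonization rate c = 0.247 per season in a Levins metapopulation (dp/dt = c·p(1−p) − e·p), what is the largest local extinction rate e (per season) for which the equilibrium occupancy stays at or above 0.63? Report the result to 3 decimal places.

0.091

1 − e/c ≥ 0.63 ⇒ e ≤ c(1 − 0.63) = 0.247 × 0.3700.
e_max = 0.0914.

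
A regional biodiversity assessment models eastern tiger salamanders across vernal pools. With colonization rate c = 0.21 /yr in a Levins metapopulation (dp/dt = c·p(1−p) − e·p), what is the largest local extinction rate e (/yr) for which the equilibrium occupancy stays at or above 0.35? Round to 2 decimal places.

0.14

1 − e/c ≥ 0.35 ⇒ e ≤ c(1 − 0.35) = 0.21 × 0.6500.
e_max = 0.1365.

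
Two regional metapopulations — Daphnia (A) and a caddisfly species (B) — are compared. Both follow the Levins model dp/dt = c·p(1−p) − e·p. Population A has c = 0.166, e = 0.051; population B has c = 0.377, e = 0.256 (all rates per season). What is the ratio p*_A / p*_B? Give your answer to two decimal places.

A: p*_A = 1 − 0.051/0.166 = 0.6928.
B: p*_B = 1 − 0.256/0.377 = 0.3210.
p*_A / p*_B = 0.6928/0.3210 = 2.1585.

2.16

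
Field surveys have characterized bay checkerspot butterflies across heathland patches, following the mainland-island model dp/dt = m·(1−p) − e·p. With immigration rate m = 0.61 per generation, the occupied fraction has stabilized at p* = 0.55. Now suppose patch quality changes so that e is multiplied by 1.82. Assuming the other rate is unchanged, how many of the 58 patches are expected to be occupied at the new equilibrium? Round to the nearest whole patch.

23

Balance m(1−p*) = e·p* gives e = m(1−p*)/p* = 0.61×0.45000/0.55000 = 0.49909.
New p* = m/(m+e) = 0.61000/(0.61000+0.90834) = 0.40175.
Expected occupied = 58 × 0.40175 = 23.30 ≈ 23.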